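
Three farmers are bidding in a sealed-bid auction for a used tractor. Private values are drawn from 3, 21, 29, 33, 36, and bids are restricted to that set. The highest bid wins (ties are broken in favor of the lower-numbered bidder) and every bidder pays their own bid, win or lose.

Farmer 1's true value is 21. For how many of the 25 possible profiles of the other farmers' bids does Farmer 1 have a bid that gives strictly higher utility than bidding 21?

22

Others bid (3, 3): truth gives 0; bid 3 gives 18 > 0. Violating.
Others bid (3, 29): truth gives -21; bid 3 gives -3 > -21. Violating.
Others bid (3, 33): truth gives -21; bid 3 gives -3 > -21. Violating.
Others bid (3, 36): truth gives -21; bid 3 gives -3 > -21. Violating.
Others bid (3, 21): truth gives 0; no alternative beats it.
Others bid (21, 3): truth gives 0; no alternative beats it.
(Checking all 25 profiles: 22 have a profitable deviation, 3 do not.)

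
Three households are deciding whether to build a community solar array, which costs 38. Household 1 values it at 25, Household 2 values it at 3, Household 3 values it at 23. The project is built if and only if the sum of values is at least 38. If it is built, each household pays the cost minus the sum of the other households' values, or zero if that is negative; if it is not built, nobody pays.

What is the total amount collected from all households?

22

Total value 51 ≥ cost 38, so it is built.
Household 1: others sum to 26; max(0, 38 - 26) = 12.
Household 2: others sum to 48; max(0, 38 - 48) = 0.
Household 3: others sum to 28; max(0, 38 - 28) = 10.
Total collected = 12 + 0 + 10 = 22.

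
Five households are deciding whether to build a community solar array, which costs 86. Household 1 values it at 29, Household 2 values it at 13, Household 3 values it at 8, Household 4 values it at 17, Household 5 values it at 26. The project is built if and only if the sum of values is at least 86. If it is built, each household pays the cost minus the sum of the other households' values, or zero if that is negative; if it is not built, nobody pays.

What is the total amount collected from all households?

58

Total value 93 ≥ cost 86, so it is built.
Household 1: others sum to 64; max(0, 86 - 64) = 22.
Household 2: others sum to 80; max(0, 86 - 80) = 6.
Household 3: others sum to 85; max(0, 86 - 85) = 1.
Household 4: others sum to 76; max(0, 86 - 76) = 10.
Household 5: others sum to 67; max(0, 86 - 67) = 19.
Total collected = 22 + 6 + 1 + 10 + 19 = 58.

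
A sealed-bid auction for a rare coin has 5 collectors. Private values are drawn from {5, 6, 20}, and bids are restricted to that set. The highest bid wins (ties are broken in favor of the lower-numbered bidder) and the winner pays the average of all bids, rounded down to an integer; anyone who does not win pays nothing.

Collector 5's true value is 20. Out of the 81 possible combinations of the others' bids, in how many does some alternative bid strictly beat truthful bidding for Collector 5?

1

Others bid (5, 5, 5, 5): truth gives 12; bid 6 gives 15 > 12. Violating.
Others bid (5, 5, 5, 6): truth gives 12; no alternative beats it.
Others bid (5, 5, 5, 20): truth gives 0; no alternative beats it.
(Checking all 81 profiles: 1 has a profitable deviation, 80 do not.)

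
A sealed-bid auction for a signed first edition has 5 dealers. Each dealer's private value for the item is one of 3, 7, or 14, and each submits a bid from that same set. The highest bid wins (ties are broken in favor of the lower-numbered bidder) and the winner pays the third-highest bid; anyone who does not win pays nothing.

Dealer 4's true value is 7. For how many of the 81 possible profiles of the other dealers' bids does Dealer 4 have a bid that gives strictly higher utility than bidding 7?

Others bid (3, 3, 3, 14): truth gives 0; bid 14 gives 4 > 0. Violating.
Others bid (3, 3, 7, 3): truth gives 0; bid 14 gives 4 > 0. Violating.
Others bid (3, 7, 3, 3): truth gives 0; bid 14 gives 4 > 0. Violating.
Others bid (7, 3, 3, 3): truth gives 0; bid 14 gives 4 > 0. Violating.
Others bid (3, 3, 3, 3): truth gives 4; no alternative beats it.
Others bid (3, 3, 3, 7): truth gives 4; no alternative beats it.
(Checking all 81 profiles: 4 have a profitable deviation, 77 do not.)

4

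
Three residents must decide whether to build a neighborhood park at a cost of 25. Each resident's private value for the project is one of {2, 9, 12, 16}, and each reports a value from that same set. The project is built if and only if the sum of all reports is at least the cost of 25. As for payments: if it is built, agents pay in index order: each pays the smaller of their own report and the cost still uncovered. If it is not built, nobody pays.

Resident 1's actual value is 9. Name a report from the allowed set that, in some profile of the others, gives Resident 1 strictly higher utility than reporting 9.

Suppose Resident 2 reports 9 and Resident 3 reports 16.
Report 9: project built, pays 9, utility 9 - 9 = 0.
Report 2: project built, pays 2, utility 9 - 2 = 7.
So reporting 2 beats truth here (7 > 0).

2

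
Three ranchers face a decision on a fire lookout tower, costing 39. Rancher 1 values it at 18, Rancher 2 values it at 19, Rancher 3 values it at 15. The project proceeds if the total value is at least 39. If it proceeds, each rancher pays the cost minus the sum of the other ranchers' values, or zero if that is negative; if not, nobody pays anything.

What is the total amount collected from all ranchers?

Total value 52 ≥ cost 39, so it is built.
Rancher 1: others sum to 34; max(0, 39 - 34) = 5.
Rancher 2: others sum to 33; max(0, 39 - 33) = 6.
Rancher 3: others sum to 37; max(0, 39 - 37) = 2.
Total collected = 5 + 6 + 2 = 13.

13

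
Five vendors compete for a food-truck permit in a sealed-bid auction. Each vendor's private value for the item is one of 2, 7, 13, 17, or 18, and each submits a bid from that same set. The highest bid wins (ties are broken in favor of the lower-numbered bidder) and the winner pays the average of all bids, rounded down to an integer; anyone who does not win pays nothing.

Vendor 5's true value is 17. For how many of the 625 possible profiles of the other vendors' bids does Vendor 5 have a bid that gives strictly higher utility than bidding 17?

190

Others bid (2, 2, 2, 2): truth gives 12; bid 7 gives 14 > 12. Violating.
Others bid (2, 2, 2, 7): truth gives 11; bid 13 gives 12 > 11. Violating.
Others bid (2, 2, 2, 17): truth gives 0; bid 18 gives 9 > 0. Violating.
Others bid (2, 2, 7, 2): truth gives 11; bid 13 gives 12 > 11. Violating.
Others bid (2, 2, 2, 13): truth gives 10; no alternative beats it.
Others bid (2, 2, 2, 18): truth gives 0; no alternative beats it.
(Checking all 625 profiles: 190 have a profitable deviation, 435 do not.)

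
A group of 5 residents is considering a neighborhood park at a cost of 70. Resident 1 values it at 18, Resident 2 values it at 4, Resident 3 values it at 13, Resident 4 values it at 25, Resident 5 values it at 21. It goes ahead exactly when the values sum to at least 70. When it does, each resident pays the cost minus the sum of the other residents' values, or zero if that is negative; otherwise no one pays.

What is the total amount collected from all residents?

Total value 81 ≥ cost 70, so it is built.
Resident 1: others sum to 63; max(0, 70 - 63) = 7.
Resident 2: others sum to 77; max(0, 70 - 77) = 0.
Resident 3: others sum to 68; max(0, 70 - 68) = 2.
Resident 4: others sum to 56; max(0, 70 - 56) = 14.
Resident 5: others sum to 60; max(0, 70 - 60) = 10.
Total collected = 7 + 0 + 2 + 14 + 10 = 33.

33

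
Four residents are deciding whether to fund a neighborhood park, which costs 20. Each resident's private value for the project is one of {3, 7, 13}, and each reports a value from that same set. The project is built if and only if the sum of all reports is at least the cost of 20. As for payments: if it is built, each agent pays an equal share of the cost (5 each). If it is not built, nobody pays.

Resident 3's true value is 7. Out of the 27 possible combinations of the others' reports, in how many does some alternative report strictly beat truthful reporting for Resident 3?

Others report (3, 3, 3): truth gives 0; report 13 gives 2 > 0. Violating.
Others report (3, 3, 7): truth gives 2; no alternative beats it.
Others report (3, 3, 13): truth gives 2; no alternative beats it.
(Checking all 27 profiles: 1 has a profitable deviation, 26 do not.)

1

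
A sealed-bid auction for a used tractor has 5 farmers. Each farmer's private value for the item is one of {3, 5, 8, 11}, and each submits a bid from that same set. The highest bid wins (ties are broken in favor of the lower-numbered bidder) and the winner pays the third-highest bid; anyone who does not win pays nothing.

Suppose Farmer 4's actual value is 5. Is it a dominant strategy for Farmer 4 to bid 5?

Consider the case where Farmer 1 bids 3, Farmer 2 bids 3, Farmer 3 bids 3 and Farmer 5 bids 8.
Truthful bid 5: loses, pays 0, utility 0.
Bid 8 instead: wins, pays 3, utility 5 - 3 = 2.
Since 2 > 0, bidding 8 is strictly better here, so truthful bidding is not dominant.

No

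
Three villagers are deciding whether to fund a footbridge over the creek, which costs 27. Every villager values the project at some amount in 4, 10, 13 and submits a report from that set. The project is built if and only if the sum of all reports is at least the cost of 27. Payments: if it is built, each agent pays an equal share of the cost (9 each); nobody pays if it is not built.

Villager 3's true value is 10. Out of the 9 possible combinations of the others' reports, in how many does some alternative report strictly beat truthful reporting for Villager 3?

2

Others report (4, 10): truth gives 0; report 13 gives 1 > 0. Violating.
Others report (10, 4): truth gives 0; report 13 gives 1 > 0. Violating.
Others report (4, 4): truth gives 0; no alternative beats it.
Others report (4, 13): truth gives 1; no alternative beats it.
(Checking all 9 profiles: 2 have a profitable deviation, 7 do not.)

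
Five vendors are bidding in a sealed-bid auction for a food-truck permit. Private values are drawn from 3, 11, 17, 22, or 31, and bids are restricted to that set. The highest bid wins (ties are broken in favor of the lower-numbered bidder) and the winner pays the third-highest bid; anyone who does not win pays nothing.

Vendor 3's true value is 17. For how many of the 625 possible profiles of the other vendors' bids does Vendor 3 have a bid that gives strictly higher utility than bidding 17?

64

Others bid (3, 3, 3, 22): truth gives 0; bid 22 gives 14 > 0. Violating.
Others bid (3, 3, 3, 31): truth gives 0; bid 31 gives 14 > 0. Violating.
Others bid (3, 3, 11, 22): truth gives 0; bid 22 gives 6 > 0. Violating.
Others bid (3, 3, 11, 31): truth gives 0; bid 31 gives 6 > 0. Violating.
Others bid (3, 3, 3, 3): truth gives 14; no alternative beats it.
Others bid (3, 3, 3, 11): truth gives 14; no alternative beats it.
(Checking all 625 profiles: 64 have a profitable deviation, 561 do not.)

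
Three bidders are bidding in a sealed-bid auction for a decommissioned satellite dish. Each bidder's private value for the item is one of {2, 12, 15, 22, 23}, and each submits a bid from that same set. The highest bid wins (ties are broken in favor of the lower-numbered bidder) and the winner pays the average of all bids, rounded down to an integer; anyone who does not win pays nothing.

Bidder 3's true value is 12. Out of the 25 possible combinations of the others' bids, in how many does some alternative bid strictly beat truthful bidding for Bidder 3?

Others bid (2, 12): truth gives 0; bid 15 gives 3 > 0. Violating.
Others bid (12, 2): truth gives 0; bid 15 gives 3 > 0. Violating.
Others bid (2, 2): truth gives 7; no alternative beats it.
Others bid (2, 15): truth gives 0; no alternative beats it.
(Checking all 25 profiles: 2 have a profitable deviation, 23 do not.)

2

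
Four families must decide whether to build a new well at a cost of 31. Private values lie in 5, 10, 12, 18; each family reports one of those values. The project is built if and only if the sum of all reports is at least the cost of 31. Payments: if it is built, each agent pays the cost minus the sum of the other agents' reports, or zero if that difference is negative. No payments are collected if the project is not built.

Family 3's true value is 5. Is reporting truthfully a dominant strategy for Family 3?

Yes

Check each profile of the others' reports and compare truth against every alternative report.
Others report (5, 5, 12): truth gives 0, best alternative gives -4.
Others report (5, 12, 5): truth gives 0, best alternative gives -4.
Others report (12, 5, 5): truth gives 0, best alternative gives -4.
Others report (5, 10, 10): truth gives 0, best alternative gives -1.
Others report (10, 5, 10): truth gives 0, best alternative gives -1.
Others report (10, 10, 5): truth gives 0, best alternative gives -1.
(Remaining 58 profiles checked similarly; truth is weakly best in each.)
In every case the truthful report is at least as good as any alternative, so it is a dominant strategy.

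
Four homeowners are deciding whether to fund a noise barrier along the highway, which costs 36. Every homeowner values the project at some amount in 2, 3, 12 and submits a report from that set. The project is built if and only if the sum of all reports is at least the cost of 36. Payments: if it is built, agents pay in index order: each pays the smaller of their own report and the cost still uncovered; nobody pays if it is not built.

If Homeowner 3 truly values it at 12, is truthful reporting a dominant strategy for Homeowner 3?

Consider the case where Homeowner 1 reports 12, Homeowner 2 reports 12 and Homeowner 4 reports 12.
Truthful report 12: project built, pays 12, utility 12 - 12 = 0.
Report 2 instead: project built, pays 2, utility 12 - 2 = 10.
Since 10 > 0, reporting 2 is strictly better here, so truthful reporting is not dominant.

No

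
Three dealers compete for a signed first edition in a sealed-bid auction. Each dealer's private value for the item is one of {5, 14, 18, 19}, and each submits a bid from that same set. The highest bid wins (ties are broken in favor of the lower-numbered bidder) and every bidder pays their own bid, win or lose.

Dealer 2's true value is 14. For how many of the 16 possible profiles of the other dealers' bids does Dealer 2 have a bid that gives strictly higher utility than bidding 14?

14

Others bid (5, 18): truth gives -14; bid 18 gives -4 > -14. Violating.
Others bid (5, 19): truth gives -14; bid 5 gives -5 > -14. Violating.
Others bid (14, 5): truth gives -14; bid 18 gives -4 > -14. Violating.
Others bid (14, 14): truth gives -14; bid 18 gives -4 > -14. Violating.
Others bid (5, 5): truth gives 0; no alternative beats it.
Others bid (5, 14): truth gives 0; no alternative beats it.
(Checking all 16 profiles: 14 have a profitable deviation, 2 do not.)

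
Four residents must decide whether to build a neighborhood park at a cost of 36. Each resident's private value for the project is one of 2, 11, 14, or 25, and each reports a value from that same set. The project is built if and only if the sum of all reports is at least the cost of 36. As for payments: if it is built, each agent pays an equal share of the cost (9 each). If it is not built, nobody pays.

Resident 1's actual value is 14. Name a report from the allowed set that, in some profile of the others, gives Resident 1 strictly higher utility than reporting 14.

25

Suppose Resident 2 reports 2, Resident 3 reports 2 and Resident 4 reports 11.
Report 14: project not built, utility 0.
Report 25: project built, pays 9, utility 14 - 9 = 5.
So reporting 25 beats truth here (5 > 0).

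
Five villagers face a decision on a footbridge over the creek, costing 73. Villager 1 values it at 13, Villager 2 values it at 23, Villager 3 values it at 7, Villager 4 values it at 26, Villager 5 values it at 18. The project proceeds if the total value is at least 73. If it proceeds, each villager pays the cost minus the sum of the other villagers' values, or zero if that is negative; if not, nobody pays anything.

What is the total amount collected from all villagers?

25

Total value 87 ≥ cost 73, so it is built.
Villager 1: others sum to 74; max(0, 73 - 74) = 0.
Villager 2: others sum to 64; max(0, 73 - 64) = 9.
Villager 3: others sum to 80; max(0, 73 - 80) = 0.
Villager 4: others sum to 61; max(0, 73 - 61) = 12.
Villager 5: others sum to 69; max(0, 73 - 69) = 4.
Total collected = 0 + 9 + 0 + 12 + 4 = 25.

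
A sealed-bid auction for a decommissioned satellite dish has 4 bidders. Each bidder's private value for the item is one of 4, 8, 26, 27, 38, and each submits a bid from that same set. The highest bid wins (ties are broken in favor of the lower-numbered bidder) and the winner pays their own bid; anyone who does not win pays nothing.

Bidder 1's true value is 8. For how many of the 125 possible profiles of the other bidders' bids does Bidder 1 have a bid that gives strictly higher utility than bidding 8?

Others bid (4, 4, 4): truth gives 0; bid 4 gives 4 > 0. Violating.
Others bid (4, 4, 8): truth gives 0; no alternative beats it.
Others bid (4, 4, 26): truth gives 0; no alternative beats it.
(Checking all 125 profiles: 1 has a profitable deviation, 124 do not.)

1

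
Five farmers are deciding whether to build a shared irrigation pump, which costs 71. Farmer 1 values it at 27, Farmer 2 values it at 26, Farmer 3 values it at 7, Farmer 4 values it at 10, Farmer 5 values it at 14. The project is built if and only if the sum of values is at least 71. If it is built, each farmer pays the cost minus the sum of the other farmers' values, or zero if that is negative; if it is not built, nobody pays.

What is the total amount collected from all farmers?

28

Total value 84 ≥ cost 71, so it is built.
Farmer 1: others sum to 57; max(0, 71 - 57) = 14.
Farmer 2: others sum to 58; max(0, 71 - 58) = 13.
Farmer 3: others sum to 77; max(0, 71 - 77) = 0.
Farmer 4: others sum to 74; max(0, 71 - 74) = 0.
Farmer 5: others sum to 70; max(0, 71 - 70) = 1.
Total collected = 14 + 13 + 0 + 0 + 1 = 28.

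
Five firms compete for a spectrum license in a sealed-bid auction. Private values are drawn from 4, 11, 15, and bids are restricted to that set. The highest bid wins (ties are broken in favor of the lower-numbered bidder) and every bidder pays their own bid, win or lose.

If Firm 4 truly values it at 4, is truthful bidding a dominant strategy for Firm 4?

Check each profile of the others' bids and compare truth against every alternative bid.
Others bid (4, 4, 4, 15): truth gives -4, best alternative gives -11.
Others bid (4, 4, 11, 4): truth gives -4, best alternative gives -11.
Others bid (4, 4, 11, 11): truth gives -4, best alternative gives -11.
Others bid (4, 4, 11, 15): truth gives -4, best alternative gives -11.
Others bid (4, 4, 15, 4): truth gives -4, best alternative gives -11.
Others bid (4, 4, 15, 11): truth gives -4, best alternative gives -11.
(Remaining 75 profiles checked similarly; truth is weakly best in each.)
In every case the truthful bid is at least as good as any alternative, so it is a dominant strategy.

Yes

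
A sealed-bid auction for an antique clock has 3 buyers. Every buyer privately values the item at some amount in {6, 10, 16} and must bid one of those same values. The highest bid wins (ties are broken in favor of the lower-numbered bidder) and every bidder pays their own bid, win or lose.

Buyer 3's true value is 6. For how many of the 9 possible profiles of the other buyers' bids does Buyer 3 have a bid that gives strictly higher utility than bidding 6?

Others bid (6, 6): truth gives -6; bid 10 gives -4 > -6. Violating.
Others bid (6, 10): truth gives -6; no alternative beats it.
Others bid (6, 16): truth gives -6; no alternative beats it.
(Checking all 9 profiles: 1 has a profitable deviation, 8 do not.)

1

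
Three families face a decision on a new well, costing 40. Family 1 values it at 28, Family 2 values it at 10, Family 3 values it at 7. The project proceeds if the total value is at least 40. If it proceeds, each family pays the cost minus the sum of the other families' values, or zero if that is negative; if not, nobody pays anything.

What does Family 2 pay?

Total value 45 ≥ cost 40, so the project is built.
The other families' values sum to 35.
Cost minus that sum is 40 - 35 = 5.

5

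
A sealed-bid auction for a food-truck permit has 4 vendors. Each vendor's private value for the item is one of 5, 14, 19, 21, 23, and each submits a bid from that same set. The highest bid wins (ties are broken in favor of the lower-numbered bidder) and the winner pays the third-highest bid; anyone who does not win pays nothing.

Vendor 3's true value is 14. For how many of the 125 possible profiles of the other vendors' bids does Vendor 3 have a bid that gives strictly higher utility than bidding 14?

9

Others bid (5, 5, 19): truth gives 0; bid 19 gives 9 > 0. Violating.
Others bid (5, 5, 21): truth gives 0; bid 21 gives 9 > 0. Violating.
Others bid (5, 5, 23): truth gives 0; bid 23 gives 9 > 0. Violating.
Others bid (5, 14, 5): truth gives 0; bid 19 gives 9 > 0. Violating.
Others bid (5, 5, 5): truth gives 9; no alternative beats it.
Others bid (5, 5, 14): truth gives 9; no alternative beats it.
(Checking all 125 profiles: 9 have a profitable deviation, 116 do not.)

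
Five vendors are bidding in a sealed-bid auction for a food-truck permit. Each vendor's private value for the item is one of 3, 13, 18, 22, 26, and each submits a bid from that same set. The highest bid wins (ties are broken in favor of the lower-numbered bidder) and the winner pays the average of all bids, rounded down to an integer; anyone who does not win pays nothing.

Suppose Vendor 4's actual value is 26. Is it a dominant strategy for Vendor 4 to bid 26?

No

Consider the case where Vendor 1 bids 3, Vendor 2 bids 3, Vendor 3 bids 3 and Vendor 5 bids 3.
Truthful bid 26: wins, pays 7, utility 26 - 7 = 19.
Bid 13 instead: wins, pays 5, utility 26 - 5 = 21.
Since 21 > 19, bidding 13 is strictly better here, so truthful bidding is not dominant.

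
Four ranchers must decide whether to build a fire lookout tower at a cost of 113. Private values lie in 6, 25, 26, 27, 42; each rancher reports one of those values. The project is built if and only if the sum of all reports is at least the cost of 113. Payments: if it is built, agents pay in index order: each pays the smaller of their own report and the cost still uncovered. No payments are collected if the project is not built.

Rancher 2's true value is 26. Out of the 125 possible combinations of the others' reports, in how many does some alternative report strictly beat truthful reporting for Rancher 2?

40

Others report (6, 42, 42): truth gives 0; report 25 gives 1 > 0. Violating.
Others report (25, 25, 42): truth gives 0; report 25 gives 1 > 0. Violating.
Others report (25, 26, 42): truth gives 0; report 25 gives 1 > 0. Violating.
Others report (25, 27, 42): truth gives 0; report 25 gives 1 > 0. Violating.
Others report (6, 6, 6): truth gives 0; no alternative beats it.
Others report (6, 6, 25): truth gives 0; no alternative beats it.
(Checking all 125 profiles: 40 have a profitable deviation, 85 do not.)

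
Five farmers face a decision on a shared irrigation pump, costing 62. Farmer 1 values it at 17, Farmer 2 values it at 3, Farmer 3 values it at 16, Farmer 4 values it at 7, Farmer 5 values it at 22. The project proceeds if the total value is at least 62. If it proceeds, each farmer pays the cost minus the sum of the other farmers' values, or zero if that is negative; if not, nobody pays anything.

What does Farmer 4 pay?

Total value 65 ≥ cost 62, so the project is built.
The other farmers' values sum to 58.
Cost minus that sum is 62 - 58 = 4.

4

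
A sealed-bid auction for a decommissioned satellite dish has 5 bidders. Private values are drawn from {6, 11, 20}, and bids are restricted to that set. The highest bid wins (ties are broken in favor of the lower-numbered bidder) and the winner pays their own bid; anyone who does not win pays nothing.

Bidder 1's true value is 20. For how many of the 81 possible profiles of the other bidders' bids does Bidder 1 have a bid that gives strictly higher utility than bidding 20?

Others bid (6, 6, 6, 6): truth gives 0; bid 6 gives 14 > 0. Violating.
Others bid (6, 6, 6, 11): truth gives 0; bid 11 gives 9 > 0. Violating.
Others bid (6, 6, 11, 6): truth gives 0; bid 11 gives 9 > 0. Violating.
Others bid (6, 6, 11, 11): truth gives 0; bid 11 gives 9 > 0. Violating.
Others bid (6, 6, 6, 20): truth gives 0; no alternative beats it.
Others bid (6, 6, 11, 20): truth gives 0; no alternative beats it.
(Checking all 81 profiles: 16 have a profitable deviation, 65 do not.)

16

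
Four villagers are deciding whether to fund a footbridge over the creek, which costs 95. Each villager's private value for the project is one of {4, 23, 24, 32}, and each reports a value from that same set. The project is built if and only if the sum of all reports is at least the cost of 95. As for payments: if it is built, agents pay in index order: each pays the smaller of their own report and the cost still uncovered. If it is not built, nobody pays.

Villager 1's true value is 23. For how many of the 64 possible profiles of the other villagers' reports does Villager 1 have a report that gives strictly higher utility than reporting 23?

Others report (32, 32, 32): truth gives 0; report 4 gives 19 > 0. Violating.
Others report (4, 4, 4): truth gives 0; no alternative beats it.
Others report (4, 4, 23): truth gives 0; no alternative beats it.
(Checking all 64 profiles: 1 has a profitable deviation, 63 do not.)

1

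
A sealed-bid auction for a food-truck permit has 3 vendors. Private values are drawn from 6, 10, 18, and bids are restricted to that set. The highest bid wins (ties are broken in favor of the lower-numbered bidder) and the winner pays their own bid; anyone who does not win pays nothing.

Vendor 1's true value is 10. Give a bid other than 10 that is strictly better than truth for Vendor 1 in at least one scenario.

6

Suppose Vendor 2 bids 6 and Vendor 3 bids 6.
Bid 10: wins, pays 10, utility 10 - 10 = 0.
Bid 6: wins, pays 6, utility 10 - 6 = 4.
So bidding 6 beats truth here (4 > 0).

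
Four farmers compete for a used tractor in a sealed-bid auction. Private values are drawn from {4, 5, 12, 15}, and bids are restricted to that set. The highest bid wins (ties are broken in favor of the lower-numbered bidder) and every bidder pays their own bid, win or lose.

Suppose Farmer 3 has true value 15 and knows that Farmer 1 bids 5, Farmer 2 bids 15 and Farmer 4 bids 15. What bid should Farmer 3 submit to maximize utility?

4

Bid 4: loses but pays 4, utility -4.
Bid 5: loses but pays 5, utility -5.
Bid 12: loses but pays 12, utility -12.
Bid 15: loses but pays 15, utility -15.
The best choice is 4 with utility -4.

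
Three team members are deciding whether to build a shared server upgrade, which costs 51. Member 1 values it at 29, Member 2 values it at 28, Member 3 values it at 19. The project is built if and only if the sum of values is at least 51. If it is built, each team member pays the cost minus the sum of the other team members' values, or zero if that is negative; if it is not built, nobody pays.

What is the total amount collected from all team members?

7

Total value 76 ≥ cost 51, so it is built.
Member 1: others sum to 47; max(0, 51 - 47) = 4.
Member 2: others sum to 48; max(0, 51 - 48) = 3.
Member 3: others sum to 57; max(0, 51 - 57) = 0.
Total collected = 4 + 3 + 0 = 7.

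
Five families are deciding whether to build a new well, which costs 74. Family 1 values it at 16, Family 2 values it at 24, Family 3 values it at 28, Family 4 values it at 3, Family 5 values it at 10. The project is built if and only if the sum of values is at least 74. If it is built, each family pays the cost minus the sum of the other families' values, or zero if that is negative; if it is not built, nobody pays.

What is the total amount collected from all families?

Total value 81 ≥ cost 74, so it is built.
Family 1: others sum to 65; max(0, 74 - 65) = 9.
Family 2: others sum to 57; max(0, 74 - 57) = 17.
Family 3: others sum to 53; max(0, 74 - 53) = 21.
Family 4: others sum to 78; max(0, 74 - 78) = 0.
Family 5: others sum to 71; max(0, 74 - 71) = 3.
Total collected = 9 + 17 + 21 + 0 + 3 = 50.

50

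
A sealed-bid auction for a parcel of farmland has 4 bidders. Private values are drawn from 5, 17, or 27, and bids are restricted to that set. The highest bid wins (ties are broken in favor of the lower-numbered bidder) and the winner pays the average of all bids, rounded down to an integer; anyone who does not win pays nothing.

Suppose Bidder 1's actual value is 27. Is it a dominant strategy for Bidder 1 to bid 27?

Consider the case where Bidder 2 bids 5, Bidder 3 bids 5 and Bidder 4 bids 5.
Truthful bid 27: wins, pays 10, utility 27 - 10 = 17.
Bid 5 instead: wins, pays 5, utility 27 - 5 = 22.
Since 22 > 17, bidding 5 is strictly better here, so truthful bidding is not dominant.

No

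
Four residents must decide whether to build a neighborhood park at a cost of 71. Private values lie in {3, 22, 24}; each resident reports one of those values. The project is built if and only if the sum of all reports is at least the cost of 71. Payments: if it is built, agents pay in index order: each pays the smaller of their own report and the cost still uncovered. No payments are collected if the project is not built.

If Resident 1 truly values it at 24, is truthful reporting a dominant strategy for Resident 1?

No

Consider the case where Resident 2 reports 3, Resident 3 reports 22 and Resident 4 reports 24.
Truthful report 24: project built, pays 24, utility 24 - 24 = 0.
Report 22 instead: project built, pays 22, utility 24 - 22 = 2.
Since 2 > 0, reporting 22 is strictly better here, so truthful reporting is not dominant.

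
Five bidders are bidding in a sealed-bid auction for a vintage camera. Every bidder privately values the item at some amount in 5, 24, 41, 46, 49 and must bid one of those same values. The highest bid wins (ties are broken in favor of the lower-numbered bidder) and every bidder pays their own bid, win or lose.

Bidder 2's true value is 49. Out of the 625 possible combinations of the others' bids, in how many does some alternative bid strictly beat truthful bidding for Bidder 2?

Others bid (5, 5, 5, 5): truth gives 0; bid 24 gives 25 > 0. Violating.
Others bid (5, 5, 5, 24): truth gives 0; bid 24 gives 25 > 0. Violating.
Others bid (5, 5, 5, 41): truth gives 0; bid 41 gives 8 > 0. Violating.
Others bid (5, 5, 5, 46): truth gives 0; bid 46 gives 3 > 0. Violating.
Others bid (5, 5, 5, 49): truth gives 0; no alternative beats it.
Others bid (5, 5, 24, 49): truth gives 0; no alternative beats it.
(Checking all 625 profiles: 317 have a profitable deviation, 308 do not.)

317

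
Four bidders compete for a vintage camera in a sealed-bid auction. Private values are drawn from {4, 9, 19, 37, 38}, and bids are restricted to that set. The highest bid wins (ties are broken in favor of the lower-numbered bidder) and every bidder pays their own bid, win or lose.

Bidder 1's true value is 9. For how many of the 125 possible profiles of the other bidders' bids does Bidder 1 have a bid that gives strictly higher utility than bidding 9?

118

Others bid (4, 4, 4): truth gives 0; bid 4 gives 5 > 0. Violating.
Others bid (4, 4, 19): truth gives -9; bid 4 gives -4 > -9. Violating.
Others bid (4, 4, 37): truth gives -9; bid 4 gives -4 > -9. Violating.
Others bid (4, 4, 38): truth gives -9; bid 4 gives -4 > -9. Violating.
Others bid (4, 4, 9): truth gives 0; no alternative beats it.
Others bid (4, 9, 4): truth gives 0; no alternative beats it.
(Checking all 125 profiles: 118 have a profitable deviation, 7 do not.)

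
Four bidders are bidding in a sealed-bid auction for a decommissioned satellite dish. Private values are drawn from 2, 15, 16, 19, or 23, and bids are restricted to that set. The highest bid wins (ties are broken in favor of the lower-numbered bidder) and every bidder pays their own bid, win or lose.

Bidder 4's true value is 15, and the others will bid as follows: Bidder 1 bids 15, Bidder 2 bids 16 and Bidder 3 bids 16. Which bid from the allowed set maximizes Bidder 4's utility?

Bid 2: loses but pays 2, utility -2.
Bid 15: loses but pays 15, utility -15.
Bid 16: loses but pays 16, utility -16.
Bid 19: wins, pays 19, utility 15 - 19 = -4.
Bid 23: wins, pays 23, utility 15 - 23 = -8.
The best choice is 2 with utility -2.

2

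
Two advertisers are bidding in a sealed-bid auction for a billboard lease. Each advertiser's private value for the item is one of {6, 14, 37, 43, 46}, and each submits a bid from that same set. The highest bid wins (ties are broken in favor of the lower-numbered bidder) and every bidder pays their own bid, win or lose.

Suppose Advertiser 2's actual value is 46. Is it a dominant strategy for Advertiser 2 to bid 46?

No

Consider the case where Advertiser 1 bids 6.
Truthful bid 46: wins, pays 46, utility 46 - 46 = 0.
Bid 14 instead: wins, pays 14, utility 46 - 14 = 32.
Since 32 > 0, bidding 14 is strictly better here, so truthful bidding is not dominant.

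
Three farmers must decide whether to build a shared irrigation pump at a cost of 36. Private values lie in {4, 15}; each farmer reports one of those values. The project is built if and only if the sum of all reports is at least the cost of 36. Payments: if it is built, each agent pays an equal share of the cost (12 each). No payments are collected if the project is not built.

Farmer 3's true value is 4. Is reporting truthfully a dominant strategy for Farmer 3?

Check each profile of the others' reports and compare truth against every alternative report.
Others report (15, 15): truth gives 0, best alternative gives -8.
Others report (4, 4): truth gives 0, best alternative gives 0.
Others report (4, 15): truth gives 0, best alternative gives 0.
Others report (15, 4): truth gives 0, best alternative gives 0.
In every case the truthful report is at least as good as any alternative, so it is a dominant strategy.

Yes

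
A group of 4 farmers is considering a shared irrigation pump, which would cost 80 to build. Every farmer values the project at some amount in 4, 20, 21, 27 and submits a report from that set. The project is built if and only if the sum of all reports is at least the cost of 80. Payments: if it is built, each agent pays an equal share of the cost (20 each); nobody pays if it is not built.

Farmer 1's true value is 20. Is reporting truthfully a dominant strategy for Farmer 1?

Yes

Check each profile of the others' reports and compare truth against every alternative report.
Others report (4, 4, 4): truth gives 0, best alternative gives 0.
Others report (4, 4, 20): truth gives 0, best alternative gives 0.
Others report (4, 4, 21): truth gives 0, best alternative gives 0.
Others report (4, 4, 27): truth gives 0, best alternative gives 0.
Others report (4, 20, 4): truth gives 0, best alternative gives 0.
Others report (4, 20, 20): truth gives 0, best alternative gives 0.
(Remaining 58 profiles checked similarly; truth is weakly best in each.)
In every case the truthful report is at least as good as any alternative, so it is a dominant strategy.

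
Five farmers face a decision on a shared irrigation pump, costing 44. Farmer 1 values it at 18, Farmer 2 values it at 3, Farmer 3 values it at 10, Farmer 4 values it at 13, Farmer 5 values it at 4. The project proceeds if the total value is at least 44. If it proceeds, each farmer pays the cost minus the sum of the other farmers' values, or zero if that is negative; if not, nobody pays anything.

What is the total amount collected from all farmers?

Total value 48 ≥ cost 44, so it is built.
Farmer 1: others sum to 30; max(0, 44 - 30) = 14.
Farmer 2: others sum to 45; max(0, 44 - 45) = 0.
Farmer 3: others sum to 38; max(0, 44 - 38) = 6.
Farmer 4: others sum to 35; max(0, 44 - 35) = 9.
Farmer 5: others sum to 44; max(0, 44 - 44) = 0.
Total collected = 14 + 0 + 6 + 9 + 0 = 29.

29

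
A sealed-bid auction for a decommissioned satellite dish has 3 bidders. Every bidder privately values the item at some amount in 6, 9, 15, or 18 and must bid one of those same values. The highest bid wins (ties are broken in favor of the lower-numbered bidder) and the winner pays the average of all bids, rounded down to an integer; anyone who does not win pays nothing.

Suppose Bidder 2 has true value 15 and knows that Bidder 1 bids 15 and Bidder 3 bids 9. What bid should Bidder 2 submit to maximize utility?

18

Bid 6: loses, pays 0, utility 0.
Bid 9: loses, pays 0, utility 0.
Bid 15: loses, pays 0, utility 0.
Bid 18: wins, pays 14, utility 15 - 14 = 1.
The best choice is 18 with utility 1.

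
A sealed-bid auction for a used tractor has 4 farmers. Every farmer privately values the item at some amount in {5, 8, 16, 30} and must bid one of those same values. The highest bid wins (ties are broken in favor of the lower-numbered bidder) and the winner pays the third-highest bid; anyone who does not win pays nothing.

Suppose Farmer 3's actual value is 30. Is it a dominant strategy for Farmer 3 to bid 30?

Check each profile of the others' bids and compare truth against every alternative bid.
Others bid (5, 5, 30): truth gives 25, best alternative gives 0.
Others bid (5, 16, 5): truth gives 25, best alternative gives 0.
Others bid (16, 5, 5): truth gives 25, best alternative gives 0.
Others bid (5, 8, 30): truth gives 22, best alternative gives 0.
Others bid (5, 16, 8): truth gives 22, best alternative gives 0.
Others bid (8, 5, 30): truth gives 22, best alternative gives 0.
(Remaining 58 profiles checked similarly; truth is weakly best in each.)
In every case the truthful bid is at least as good as any alternative, so it is a dominant strategy.

Yes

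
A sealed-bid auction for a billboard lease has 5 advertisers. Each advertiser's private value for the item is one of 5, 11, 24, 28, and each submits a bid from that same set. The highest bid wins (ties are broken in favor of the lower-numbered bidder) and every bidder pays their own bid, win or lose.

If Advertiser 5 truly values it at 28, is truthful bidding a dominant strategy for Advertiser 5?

Consider the case where Advertiser 1 bids 5, Advertiser 2 bids 5, Advertiser 3 bids 5 and Advertiser 4 bids 5.
Truthful bid 28: wins, pays 28, utility 28 - 28 = 0.
Bid 11 instead: wins, pays 11, utility 28 - 11 = 17.
Since 17 > 0, bidding 11 is strictly better here, so truthful bidding is not dominant.

No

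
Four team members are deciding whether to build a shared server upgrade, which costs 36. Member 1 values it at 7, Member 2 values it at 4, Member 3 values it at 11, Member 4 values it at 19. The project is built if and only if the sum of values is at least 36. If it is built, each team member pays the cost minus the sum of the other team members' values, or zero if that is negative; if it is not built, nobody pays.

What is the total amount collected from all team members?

22

Total value 41 ≥ cost 36, so it is built.
Member 1: others sum to 34; max(0, 36 - 34) = 2.
Member 2: others sum to 37; max(0, 36 - 37) = 0.
Member 3: others sum to 30; max(0, 36 - 30) = 6.
Member 4: others sum to 22; max(0, 36 - 22) = 14.
Total collected = 2 + 0 + 6 + 14 = 22.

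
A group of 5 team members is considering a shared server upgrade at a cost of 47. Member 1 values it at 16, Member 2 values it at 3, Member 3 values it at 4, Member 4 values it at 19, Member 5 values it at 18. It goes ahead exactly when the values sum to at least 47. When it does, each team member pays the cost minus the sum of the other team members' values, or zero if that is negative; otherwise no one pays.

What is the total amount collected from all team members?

14

Total value 60 ≥ cost 47, so it is built.
Member 1: others sum to 44; max(0, 47 - 44) = 3.
Member 2: others sum to 57; max(0, 47 - 57) = 0.
Member 3: others sum to 56; max(0, 47 - 56) = 0.
Member 4: others sum to 41; max(0, 47 - 41) = 6.
Member 5: others sum to 42; max(0, 47 - 42) = 5.
Total collected = 3 + 0 + 0 + 6 + 5 = 14.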